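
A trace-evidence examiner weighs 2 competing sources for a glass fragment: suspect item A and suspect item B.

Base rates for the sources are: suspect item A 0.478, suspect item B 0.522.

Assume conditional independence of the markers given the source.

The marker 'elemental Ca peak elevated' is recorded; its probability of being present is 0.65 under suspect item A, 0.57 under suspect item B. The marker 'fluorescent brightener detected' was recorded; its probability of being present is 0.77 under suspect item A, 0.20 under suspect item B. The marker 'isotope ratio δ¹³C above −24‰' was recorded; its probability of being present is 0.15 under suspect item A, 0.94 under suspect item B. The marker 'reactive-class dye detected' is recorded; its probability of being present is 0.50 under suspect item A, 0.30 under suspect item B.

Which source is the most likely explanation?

Multiply each prior by the joint likelihood of the marker pattern:
  suspect item A: 0.478 × 0.65 × 0.77 × 0.15 × 0.50 = 0.017943
  suspect item B: 0.522 × 0.57 × 0.20 × 0.94 × 0.30 = 0.016781
Normalizing constant Z = 0.017943 + 0.016781 = 0.034724.
P(suspect item A | evidence) ≈ 0.017943 / 0.034724 ≈ 0.517
P(suspect item B | evidence) ≈ 0.016781 / 0.034724 ≈ 0.483
The largest is 0.517, so suspect item A is most probable.

suspect item A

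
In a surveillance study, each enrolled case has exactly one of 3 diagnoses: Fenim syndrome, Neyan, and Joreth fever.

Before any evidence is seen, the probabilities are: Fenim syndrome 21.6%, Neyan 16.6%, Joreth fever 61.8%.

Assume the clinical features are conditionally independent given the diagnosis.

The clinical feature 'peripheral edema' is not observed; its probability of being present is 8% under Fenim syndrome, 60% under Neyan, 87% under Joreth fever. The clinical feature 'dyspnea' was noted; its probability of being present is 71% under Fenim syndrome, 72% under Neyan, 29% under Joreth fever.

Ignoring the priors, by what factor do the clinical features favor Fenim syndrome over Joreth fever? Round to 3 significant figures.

Joint likelihood of the clinical feature pattern under each hypothesis (using 1 − P(present | H) for each absent clinical feature):
  Fenim syndrome: (1 − 0.08) × 0.71 = 0.6532
  Joreth fever: (1 − 0.87) × 0.29 = 0.0377
Bayes factor = 0.6532 / 0.0377 ≈ 17.3

17.3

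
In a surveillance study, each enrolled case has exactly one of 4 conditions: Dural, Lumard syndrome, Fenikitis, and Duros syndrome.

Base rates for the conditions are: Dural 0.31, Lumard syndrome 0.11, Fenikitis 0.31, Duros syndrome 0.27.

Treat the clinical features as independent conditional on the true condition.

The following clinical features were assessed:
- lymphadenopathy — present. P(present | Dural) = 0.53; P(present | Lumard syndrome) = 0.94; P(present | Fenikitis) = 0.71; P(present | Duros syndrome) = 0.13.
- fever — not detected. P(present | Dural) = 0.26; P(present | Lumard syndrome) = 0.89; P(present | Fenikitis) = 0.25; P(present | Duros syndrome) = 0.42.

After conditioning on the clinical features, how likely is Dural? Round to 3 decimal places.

For each hypothesis, the unnormalized posterior weight is prior × product of the clinical feature likelihoods (using 1 − P(present | H) for each absent clinical feature):
  Dural: 0.31 × 0.53 × (1 − 0.26) = 0.12158
  Lumard syndrome: 0.11 × 0.94 × (1 − 0.89) = 0.011374
  Fenikitis: 0.31 × 0.71 × (1 − 0.25) = 0.16507
  Duros syndrome: 0.27 × 0.13 × (1 − 0.42) = 0.020358
The unnormalized weights sum to 0.31839.
P(Dural | evidence) = 0.12158 / 0.31839 ≈ 0.382.

0.382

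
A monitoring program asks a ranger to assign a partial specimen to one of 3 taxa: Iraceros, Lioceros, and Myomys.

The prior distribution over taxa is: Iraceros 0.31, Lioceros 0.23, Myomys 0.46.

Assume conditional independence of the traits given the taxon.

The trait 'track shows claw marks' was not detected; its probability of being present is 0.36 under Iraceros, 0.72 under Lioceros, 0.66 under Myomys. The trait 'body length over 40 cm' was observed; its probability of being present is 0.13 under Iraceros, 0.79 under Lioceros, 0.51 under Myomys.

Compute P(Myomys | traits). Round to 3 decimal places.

For each hypothesis, the unnormalized posterior weight is prior × product of the trait likelihoods (using 1 − P(present | H) for each absent trait):
  Iraceros: 0.31 × (1 − 0.36) × 0.13 = 0.025792
  Lioceros: 0.23 × (1 − 0.72) × 0.79 = 0.050876
  Myomys: 0.46 × (1 − 0.66) × 0.51 = 0.079764
Marginal likelihood of the evidence = 0.15643.
P(Myomys | evidence) = 0.079764 / 0.15643 ≈ 0.510.

0.510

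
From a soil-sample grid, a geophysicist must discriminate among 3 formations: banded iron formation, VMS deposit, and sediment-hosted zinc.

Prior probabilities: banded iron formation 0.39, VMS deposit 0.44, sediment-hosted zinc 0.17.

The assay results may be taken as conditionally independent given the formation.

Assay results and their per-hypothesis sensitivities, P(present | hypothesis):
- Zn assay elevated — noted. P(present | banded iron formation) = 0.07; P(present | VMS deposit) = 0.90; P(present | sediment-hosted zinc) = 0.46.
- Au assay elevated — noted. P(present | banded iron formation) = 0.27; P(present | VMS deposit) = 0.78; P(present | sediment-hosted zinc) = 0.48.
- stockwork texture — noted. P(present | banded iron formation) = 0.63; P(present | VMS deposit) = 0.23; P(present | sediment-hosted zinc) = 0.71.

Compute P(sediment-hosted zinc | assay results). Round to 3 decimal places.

Multiply each prior by the joint likelihood of the assay result pattern:
  banded iron formation: 0.39 × 0.07 × 0.27 × 0.63 = 0.0046437
  VMS deposit: 0.44 × 0.90 × 0.78 × 0.23 = 0.071042
  sediment-hosted zinc: 0.17 × 0.46 × 0.48 × 0.71 = 0.026651
Marginal likelihood of the evidence = 0.10234.
P(sediment-hosted zinc | evidence) = 0.026651 / 0.10234 ≈ 0.260.

0.260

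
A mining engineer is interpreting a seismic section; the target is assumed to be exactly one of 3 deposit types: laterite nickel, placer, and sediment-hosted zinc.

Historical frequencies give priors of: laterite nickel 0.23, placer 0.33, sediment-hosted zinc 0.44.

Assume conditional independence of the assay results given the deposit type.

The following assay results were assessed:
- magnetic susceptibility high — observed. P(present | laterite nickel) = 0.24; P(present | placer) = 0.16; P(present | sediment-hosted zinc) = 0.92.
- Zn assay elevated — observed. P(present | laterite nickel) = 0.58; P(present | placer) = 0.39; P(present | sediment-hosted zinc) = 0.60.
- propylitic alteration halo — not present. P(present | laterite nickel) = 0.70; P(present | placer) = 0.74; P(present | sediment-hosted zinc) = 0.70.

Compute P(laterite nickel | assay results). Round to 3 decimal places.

0.109

Multiply each prior by the joint likelihood of the assay result pattern (using 1 − P(present | H) for each absent assay result):
  laterite nickel: 0.23 × 0.24 × 0.58 × (1 − 0.70) = 0.0096048
  placer: 0.33 × 0.16 × 0.39 × (1 − 0.74) = 0.0053539
  sediment-hosted zinc: 0.44 × 0.92 × 0.60 × (1 − 0.70) = 0.072864
Normalizing constant Z = 0.0096048 + 0.0053539 + 0.072864 = 0.087823.
P(laterite nickel | evidence) = 0.0096048 / 0.087823 ≈ 0.109.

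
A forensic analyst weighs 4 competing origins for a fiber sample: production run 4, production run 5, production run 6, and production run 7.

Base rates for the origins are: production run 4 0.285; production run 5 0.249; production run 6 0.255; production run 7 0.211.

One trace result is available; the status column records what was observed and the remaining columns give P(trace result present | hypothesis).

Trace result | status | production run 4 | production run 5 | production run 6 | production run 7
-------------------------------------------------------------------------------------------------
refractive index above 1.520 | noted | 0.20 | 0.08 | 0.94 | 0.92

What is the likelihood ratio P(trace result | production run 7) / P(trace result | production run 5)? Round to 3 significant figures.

11.5

Likelihood of this trace result under each hypothesis:
  production run 7: 0.92
  production run 5: 0.08
Bayes factor = 0.92 / 0.08 ≈ 11.5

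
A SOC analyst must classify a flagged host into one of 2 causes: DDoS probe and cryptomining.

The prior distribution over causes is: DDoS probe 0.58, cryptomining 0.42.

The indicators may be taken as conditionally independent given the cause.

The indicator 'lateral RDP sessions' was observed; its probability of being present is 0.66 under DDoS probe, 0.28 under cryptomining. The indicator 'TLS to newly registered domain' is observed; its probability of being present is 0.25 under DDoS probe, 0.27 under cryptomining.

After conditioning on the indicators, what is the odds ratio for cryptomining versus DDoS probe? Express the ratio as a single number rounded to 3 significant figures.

0.332

Posterior odds equal prior odds times the likelihood ratio; only the two competing hypotheses matter.
  cryptomining: 0.42 × 0.28 × 0.27 = 0.031752
  DDoS probe: 0.58 × 0.66 × 0.25 = 0.0957
Odds(cryptomining : DDoS probe) = 0.031752 / 0.0957 ≈ 0.332.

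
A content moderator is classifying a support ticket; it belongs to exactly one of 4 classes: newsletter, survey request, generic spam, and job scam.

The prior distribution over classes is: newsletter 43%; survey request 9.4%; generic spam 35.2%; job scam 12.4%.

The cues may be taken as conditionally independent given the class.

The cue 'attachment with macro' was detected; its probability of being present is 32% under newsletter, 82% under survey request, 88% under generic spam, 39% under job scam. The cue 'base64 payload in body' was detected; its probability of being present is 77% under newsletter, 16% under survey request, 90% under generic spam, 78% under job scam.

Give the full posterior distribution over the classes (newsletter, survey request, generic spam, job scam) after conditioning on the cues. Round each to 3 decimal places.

0.244, 0.028, 0.641, 0.087

By Bayes' rule with conditional independence, the unnormalized weight for each hypothesis is prior × ∏ likelihoods:
  newsletter: 0.430 × 0.32 × 0.77 = 0.10595
  survey request: 0.094 × 0.82 × 0.16 = 0.012333
  generic spam: 0.352 × 0.88 × 0.90 = 0.27878
  job scam: 0.124 × 0.39 × 0.78 = 0.037721
The unnormalized weights sum to 0.43479.
P(newsletter | evidence) = 0.10595 / 0.43479 ≈ 0.244
P(survey request | evidence) = 0.012333 / 0.43479 ≈ 0.028
P(generic spam | evidence) = 0.27878 / 0.43479 ≈ 0.641
P(job scam | evidence) = 0.037721 / 0.43479 ≈ 0.087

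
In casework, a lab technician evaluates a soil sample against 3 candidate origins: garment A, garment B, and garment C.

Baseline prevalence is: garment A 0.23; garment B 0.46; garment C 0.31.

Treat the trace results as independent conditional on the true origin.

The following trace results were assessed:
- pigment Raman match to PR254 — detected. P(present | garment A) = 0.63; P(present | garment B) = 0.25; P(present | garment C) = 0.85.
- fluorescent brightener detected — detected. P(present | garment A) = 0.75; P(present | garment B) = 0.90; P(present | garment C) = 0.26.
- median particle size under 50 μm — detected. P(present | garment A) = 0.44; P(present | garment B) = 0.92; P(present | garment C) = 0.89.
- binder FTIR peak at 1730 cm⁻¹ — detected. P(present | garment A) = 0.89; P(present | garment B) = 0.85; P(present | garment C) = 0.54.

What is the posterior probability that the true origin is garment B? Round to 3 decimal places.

0.517

For each hypothesis, the unnormalized posterior weight is prior × product of the trace result likelihoods:
  garment A: 0.23 × 0.63 × 0.75 × 0.44 × 0.89 = 0.042557
  garment B: 0.46 × 0.25 × 0.90 × 0.92 × 0.85 = 0.080937
  garment C: 0.31 × 0.85 × 0.26 × 0.89 × 0.54 = 0.032926
Marginal likelihood of the evidence = 0.15642.
P(garment B | evidence) = 0.080937 / 0.15642 ≈ 0.517.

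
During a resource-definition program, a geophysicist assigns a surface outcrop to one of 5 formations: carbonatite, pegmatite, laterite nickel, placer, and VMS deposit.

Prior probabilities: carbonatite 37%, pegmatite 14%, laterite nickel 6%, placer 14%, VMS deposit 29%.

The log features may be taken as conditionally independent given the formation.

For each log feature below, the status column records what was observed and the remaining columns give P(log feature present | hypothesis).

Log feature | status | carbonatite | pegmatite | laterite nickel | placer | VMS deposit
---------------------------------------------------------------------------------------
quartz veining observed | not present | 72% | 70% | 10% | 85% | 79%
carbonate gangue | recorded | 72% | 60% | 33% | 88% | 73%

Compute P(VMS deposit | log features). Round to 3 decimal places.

0.246

For each hypothesis, the unnormalized posterior weight is prior × product of the log feature likelihoods (using 1 − P(present | H) for each absent log feature):
  carbonatite: 0.37 × (1 − 0.72) × 0.72 = 0.074592
  pegmatite: 0.14 × (1 − 0.70) × 0.60 = 0.0252
  laterite nickel: 0.06 × (1 − 0.10) × 0.33 = 0.01782
  placer: 0.14 × (1 − 0.85) × 0.88 = 0.01848
  VMS deposit: 0.29 × (1 − 0.79) × 0.73 = 0.044457
The unnormalized weights sum to 0.18055.
P(VMS deposit | evidence) = 0.044457 / 0.18055 ≈ 0.246.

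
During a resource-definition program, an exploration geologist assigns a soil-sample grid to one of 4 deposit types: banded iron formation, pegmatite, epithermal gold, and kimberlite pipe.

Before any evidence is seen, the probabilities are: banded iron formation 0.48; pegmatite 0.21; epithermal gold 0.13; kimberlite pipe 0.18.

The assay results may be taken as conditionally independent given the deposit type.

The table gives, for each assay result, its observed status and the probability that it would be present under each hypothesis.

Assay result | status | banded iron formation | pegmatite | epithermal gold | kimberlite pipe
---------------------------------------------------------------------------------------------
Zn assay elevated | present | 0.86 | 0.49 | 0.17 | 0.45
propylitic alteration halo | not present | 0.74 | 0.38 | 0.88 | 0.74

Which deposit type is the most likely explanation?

For each hypothesis, the unnormalized posterior weight is prior × product of the assay result likelihoods (using 1 − P(present | H) for each absent assay result):
  banded iron formation: 0.48 × 0.86 × (1 − 0.74) = 0.10733
  pegmatite: 0.21 × 0.49 × (1 − 0.38) = 0.063798
  epithermal gold: 0.13 × 0.17 × (1 − 0.88) = 0.002652
  kimberlite pipe: 0.18 × 0.45 × (1 − 0.74) = 0.02106
Normalizing constant Z = 0.10733 + 0.063798 + 0.002652 + 0.02106 = 0.19484.
P(banded iron formation | evidence) ≈ 0.10733 / 0.19484 ≈ 0.551
P(pegmatite | evidence) ≈ 0.063798 / 0.19484 ≈ 0.327
P(epithermal gold | evidence) ≈ 0.002652 / 0.19484 ≈ 0.014
P(kimberlite pipe | evidence) ≈ 0.02106 / 0.19484 ≈ 0.108
The largest is 0.551, so banded iron formation is most probable.

banded iron formation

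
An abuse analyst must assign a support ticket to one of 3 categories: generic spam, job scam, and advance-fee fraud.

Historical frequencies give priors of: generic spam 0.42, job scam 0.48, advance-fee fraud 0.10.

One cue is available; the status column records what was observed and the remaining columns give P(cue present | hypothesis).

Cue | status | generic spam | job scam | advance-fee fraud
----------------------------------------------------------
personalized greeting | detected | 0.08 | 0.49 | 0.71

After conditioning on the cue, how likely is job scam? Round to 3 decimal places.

0.692

For each hypothesis, the unnormalized posterior weight is prior × likelihood:
  generic spam: 0.42 × 0.08 = 0.0336
  job scam: 0.48 × 0.49 = 0.2352
  advance-fee fraud: 0.10 × 0.71 = 0.071
Marginal likelihood of the evidence = 0.3398.
P(job scam | evidence) = 0.2352 / 0.3398 ≈ 0.692.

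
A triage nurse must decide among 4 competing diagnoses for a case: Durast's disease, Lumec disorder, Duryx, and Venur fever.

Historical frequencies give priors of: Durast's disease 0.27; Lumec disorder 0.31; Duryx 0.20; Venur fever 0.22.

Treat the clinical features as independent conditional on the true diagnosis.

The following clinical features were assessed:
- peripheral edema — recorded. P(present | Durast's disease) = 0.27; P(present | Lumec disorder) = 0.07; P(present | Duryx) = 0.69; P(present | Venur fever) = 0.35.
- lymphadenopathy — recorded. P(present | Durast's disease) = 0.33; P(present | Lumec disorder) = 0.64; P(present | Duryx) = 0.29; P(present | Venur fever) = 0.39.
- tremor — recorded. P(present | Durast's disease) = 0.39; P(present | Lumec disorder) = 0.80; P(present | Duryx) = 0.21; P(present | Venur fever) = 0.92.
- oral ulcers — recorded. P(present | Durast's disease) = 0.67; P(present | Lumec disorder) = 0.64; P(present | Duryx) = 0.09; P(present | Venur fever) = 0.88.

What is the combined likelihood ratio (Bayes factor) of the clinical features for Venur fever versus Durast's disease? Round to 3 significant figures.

4.75

The Bayes factor is the ratio of the joint likelihoods of the clinical feature pattern under the two hypotheses.
  Venur fever: 0.35 × 0.39 × 0.92 × 0.88 = 0.11051
  Durast's disease: 0.27 × 0.33 × 0.39 × 0.67 = 0.023282
Bayes factor = 0.11051 / 0.023282 ≈ 4.75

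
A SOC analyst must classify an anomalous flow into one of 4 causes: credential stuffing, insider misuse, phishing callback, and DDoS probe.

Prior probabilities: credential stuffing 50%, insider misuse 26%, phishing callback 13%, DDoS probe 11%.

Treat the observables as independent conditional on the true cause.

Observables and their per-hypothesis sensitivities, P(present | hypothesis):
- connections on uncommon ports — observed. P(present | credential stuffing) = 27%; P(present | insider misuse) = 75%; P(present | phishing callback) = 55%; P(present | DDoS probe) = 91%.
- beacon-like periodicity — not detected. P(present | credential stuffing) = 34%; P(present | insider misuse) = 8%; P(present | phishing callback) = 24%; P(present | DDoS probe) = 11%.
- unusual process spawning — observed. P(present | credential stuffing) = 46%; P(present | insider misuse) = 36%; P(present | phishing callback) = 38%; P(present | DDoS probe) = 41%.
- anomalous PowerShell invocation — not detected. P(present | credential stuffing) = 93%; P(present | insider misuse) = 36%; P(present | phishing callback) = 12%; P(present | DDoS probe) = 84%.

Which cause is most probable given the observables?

By Bayes' rule with conditional independence, the unnormalized weight for each hypothesis is prior × ∏ likelihoods (using 1 − P(present | H) for each absent observable):
  credential stuffing: 0.50 × 0.27 × (1 − 0.34) × 0.46 × (1 − 0.93) = 0.002869
  insider misuse: 0.26 × 0.75 × (1 − 0.08) × 0.36 × (1 − 0.36) = 0.041334
  phishing callback: 0.13 × 0.55 × (1 − 0.24) × 0.38 × (1 − 0.12) = 0.018171
  DDoS probe: 0.11 × 0.91 × (1 − 0.11) × 0.41 × (1 − 0.84) = 0.0058442
Marginal likelihood of the evidence = 0.068218.
P(credential stuffing | evidence) ≈ 0.002869 / 0.068218 ≈ 0.042
P(insider misuse | evidence) ≈ 0.041334 / 0.068218 ≈ 0.606
P(phishing callback | evidence) ≈ 0.018171 / 0.068218 ≈ 0.266
P(DDoS probe | evidence) ≈ 0.0058442 / 0.068218 ≈ 0.086
The largest is 0.606, so insider misuse is most probable.

insider misuse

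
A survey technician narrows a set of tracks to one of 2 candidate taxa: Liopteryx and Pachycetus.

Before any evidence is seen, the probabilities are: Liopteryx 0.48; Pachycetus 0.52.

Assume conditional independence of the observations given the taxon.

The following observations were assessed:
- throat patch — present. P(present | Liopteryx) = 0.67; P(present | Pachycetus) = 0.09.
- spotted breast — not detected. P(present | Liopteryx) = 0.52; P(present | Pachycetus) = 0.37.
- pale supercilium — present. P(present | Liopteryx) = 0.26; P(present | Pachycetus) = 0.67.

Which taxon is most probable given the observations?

By Bayes' rule with conditional independence, the unnormalized weight for each hypothesis is prior × ∏ likelihoods (using 1 − P(present | H) for each absent observation):
  Liopteryx: 0.48 × 0.67 × (1 − 0.52) × 0.26 = 0.040136
  Pachycetus: 0.52 × 0.09 × (1 − 0.37) × 0.67 = 0.019754
The unnormalized weights sum to 0.05989.
P(Liopteryx | evidence) ≈ 0.040136 / 0.05989 ≈ 0.670
P(Pachycetus | evidence) ≈ 0.019754 / 0.05989 ≈ 0.330
The largest is 0.670, so Liopteryx is most probable.

Liopteryx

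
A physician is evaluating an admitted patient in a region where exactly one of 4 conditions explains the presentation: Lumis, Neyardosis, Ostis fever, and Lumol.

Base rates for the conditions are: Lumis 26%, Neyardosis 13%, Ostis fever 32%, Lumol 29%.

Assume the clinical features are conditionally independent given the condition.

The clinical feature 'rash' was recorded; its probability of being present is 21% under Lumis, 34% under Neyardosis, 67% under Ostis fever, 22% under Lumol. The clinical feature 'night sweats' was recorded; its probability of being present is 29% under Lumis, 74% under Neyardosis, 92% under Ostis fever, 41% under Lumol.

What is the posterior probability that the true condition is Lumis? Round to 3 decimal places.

0.058

Multiply each prior by the joint likelihood of the clinical feature pattern:
  Lumis: 0.26 × 0.21 × 0.29 = 0.015834
  Neyardosis: 0.13 × 0.34 × 0.74 = 0.032708
  Ostis fever: 0.32 × 0.67 × 0.92 = 0.19725
  Lumol: 0.29 × 0.22 × 0.41 = 0.026158
The unnormalized weights sum to 0.27195.
P(Lumis | evidence) = 0.015834 / 0.27195 ≈ 0.058.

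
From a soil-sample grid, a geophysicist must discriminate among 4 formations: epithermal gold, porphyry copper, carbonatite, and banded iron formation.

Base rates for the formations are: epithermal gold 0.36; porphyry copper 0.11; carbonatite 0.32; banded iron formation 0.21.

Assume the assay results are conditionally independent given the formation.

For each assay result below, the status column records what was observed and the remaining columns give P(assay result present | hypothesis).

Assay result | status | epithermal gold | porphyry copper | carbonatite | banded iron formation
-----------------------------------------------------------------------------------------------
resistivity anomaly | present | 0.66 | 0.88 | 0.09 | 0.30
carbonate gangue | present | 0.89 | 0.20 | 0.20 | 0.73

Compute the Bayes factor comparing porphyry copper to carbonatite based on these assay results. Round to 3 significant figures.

9.78

The Bayes factor is the ratio of the joint likelihoods of the assay result pattern under the two hypotheses.
  porphyry copper: 0.88 × 0.20 = 0.176
  carbonatite: 0.09 × 0.20 = 0.018
Bayes factor = 0.176 / 0.018 ≈ 9.78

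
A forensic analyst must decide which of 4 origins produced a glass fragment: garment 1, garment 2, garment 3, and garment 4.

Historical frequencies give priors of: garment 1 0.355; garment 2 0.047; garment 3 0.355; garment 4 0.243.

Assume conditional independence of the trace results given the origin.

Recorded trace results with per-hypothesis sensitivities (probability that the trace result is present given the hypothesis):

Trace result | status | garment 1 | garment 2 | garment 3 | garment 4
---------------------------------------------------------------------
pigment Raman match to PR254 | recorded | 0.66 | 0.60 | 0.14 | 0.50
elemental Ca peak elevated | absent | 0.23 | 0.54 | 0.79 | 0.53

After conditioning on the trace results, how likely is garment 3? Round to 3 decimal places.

Multiply each prior by the joint likelihood of the trace result pattern (using 1 − P(present | H) for each absent trace result):
  garment 1: 0.355 × 0.66 × (1 − 0.23) = 0.18041
  garment 2: 0.047 × 0.60 × (1 − 0.54) = 0.012972
  garment 3: 0.355 × 0.14 × (1 − 0.79) = 0.010437
  garment 4: 0.243 × 0.50 × (1 − 0.53) = 0.057105
The unnormalized weights sum to 0.26093.
P(garment 3 | evidence) = 0.010437 / 0.26093 ≈ 0.040.

0.040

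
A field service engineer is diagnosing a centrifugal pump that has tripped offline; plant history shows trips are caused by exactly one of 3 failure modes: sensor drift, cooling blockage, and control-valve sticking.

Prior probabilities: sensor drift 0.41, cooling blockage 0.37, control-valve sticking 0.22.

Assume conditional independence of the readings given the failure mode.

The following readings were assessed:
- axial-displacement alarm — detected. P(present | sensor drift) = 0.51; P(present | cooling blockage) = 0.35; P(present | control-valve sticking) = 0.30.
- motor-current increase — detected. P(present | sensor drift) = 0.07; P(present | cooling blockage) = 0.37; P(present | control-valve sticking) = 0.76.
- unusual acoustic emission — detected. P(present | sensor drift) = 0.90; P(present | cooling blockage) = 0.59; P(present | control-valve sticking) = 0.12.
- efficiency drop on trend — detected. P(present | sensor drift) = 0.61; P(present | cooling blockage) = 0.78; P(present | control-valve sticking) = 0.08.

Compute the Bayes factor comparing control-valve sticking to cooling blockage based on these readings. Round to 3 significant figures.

0.0367

Joint likelihood of the reading pattern under each hypothesis:
  control-valve sticking: 0.30 × 0.76 × 0.12 × 0.08 = 0.0021888
  cooling blockage: 0.35 × 0.37 × 0.59 × 0.78 = 0.059596
Bayes factor = 0.0021888 / 0.059596 ≈ 0.0367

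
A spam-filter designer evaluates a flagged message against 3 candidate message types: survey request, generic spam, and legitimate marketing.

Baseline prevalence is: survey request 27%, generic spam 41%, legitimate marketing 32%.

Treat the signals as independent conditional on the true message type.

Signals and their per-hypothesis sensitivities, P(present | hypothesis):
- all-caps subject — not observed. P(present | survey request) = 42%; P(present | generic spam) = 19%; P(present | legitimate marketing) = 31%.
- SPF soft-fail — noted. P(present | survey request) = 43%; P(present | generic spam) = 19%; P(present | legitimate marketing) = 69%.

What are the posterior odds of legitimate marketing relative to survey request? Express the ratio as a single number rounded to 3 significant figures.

The normalizing constant cancels in an odds ratio, so compute prior × likelihood for the two hypotheses only (using 1 − P(present | H) for each absent signal):
  legitimate marketing: 0.32 × (1 − 0.31) × 0.69 = 0.15235
  survey request: 0.27 × (1 − 0.42) × 0.43 = 0.067338
Posterior odds = 0.15235 / 0.067338 ≈ 2.26.

2.26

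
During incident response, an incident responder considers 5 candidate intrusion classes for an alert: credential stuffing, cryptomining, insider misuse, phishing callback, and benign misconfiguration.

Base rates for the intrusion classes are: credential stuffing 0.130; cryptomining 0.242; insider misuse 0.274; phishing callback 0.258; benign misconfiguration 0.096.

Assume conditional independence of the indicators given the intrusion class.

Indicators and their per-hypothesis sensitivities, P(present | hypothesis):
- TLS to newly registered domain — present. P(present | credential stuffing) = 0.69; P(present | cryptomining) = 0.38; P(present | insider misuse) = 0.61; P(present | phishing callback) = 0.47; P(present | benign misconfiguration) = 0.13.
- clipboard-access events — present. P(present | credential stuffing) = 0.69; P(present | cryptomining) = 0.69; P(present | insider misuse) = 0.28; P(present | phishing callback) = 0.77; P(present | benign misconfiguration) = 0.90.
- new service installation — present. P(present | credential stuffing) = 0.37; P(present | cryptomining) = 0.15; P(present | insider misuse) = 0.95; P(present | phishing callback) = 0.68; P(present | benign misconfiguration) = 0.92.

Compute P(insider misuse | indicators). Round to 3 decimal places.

0.295

Multiply each prior by the joint likelihood of the indicator pattern:
  credential stuffing: 0.130 × 0.69 × 0.69 × 0.37 = 0.0229
  cryptomining: 0.242 × 0.38 × 0.69 × 0.15 = 0.0095179
  insider misuse: 0.274 × 0.61 × 0.28 × 0.95 = 0.044459
  phishing callback: 0.258 × 0.47 × 0.77 × 0.68 = 0.063492
  benign misconfiguration: 0.096 × 0.13 × 0.90 × 0.92 = 0.010333
Normalizing constant Z = 0.0229 + 0.0095179 + 0.044459 + 0.063492 + 0.010333 = 0.1507.
P(insider misuse | evidence) = 0.044459 / 0.1507 ≈ 0.295.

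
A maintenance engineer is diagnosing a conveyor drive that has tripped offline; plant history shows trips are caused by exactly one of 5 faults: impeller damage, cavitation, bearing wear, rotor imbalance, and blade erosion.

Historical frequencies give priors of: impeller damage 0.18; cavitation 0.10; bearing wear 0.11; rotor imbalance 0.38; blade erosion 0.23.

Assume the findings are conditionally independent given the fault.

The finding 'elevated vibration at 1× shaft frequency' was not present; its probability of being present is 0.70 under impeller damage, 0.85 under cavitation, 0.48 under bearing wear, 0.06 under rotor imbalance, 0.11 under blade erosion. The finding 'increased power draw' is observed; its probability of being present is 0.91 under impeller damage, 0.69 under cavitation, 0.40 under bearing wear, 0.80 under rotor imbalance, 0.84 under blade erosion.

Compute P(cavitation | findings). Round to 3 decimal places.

For each hypothesis, the unnormalized posterior weight is prior × product of the finding likelihoods (using 1 − P(present | H) for each absent finding):
  impeller damage: 0.18 × (1 − 0.70) × 0.91 = 0.04914
  cavitation: 0.10 × (1 − 0.85) × 0.69 = 0.01035
  bearing wear: 0.11 × (1 − 0.48) × 0.40 = 0.02288
  rotor imbalance: 0.38 × (1 − 0.06) × 0.80 = 0.28576
  blade erosion: 0.23 × (1 − 0.11) × 0.84 = 0.17195
The unnormalized weights sum to 0.54008.
P(cavitation | evidence) = 0.01035 / 0.54008 ≈ 0.019.

0.019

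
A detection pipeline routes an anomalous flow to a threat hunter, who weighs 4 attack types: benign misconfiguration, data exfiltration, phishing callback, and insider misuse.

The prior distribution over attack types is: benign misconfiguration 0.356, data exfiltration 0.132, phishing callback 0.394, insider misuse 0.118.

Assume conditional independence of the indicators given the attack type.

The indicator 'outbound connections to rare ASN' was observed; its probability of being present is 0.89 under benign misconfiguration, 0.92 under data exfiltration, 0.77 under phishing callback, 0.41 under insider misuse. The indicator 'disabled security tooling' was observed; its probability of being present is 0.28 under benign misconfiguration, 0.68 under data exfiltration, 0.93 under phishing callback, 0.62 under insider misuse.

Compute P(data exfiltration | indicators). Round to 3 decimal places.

By Bayes' rule with conditional independence, the unnormalized weight for each hypothesis is prior × ∏ likelihoods:
  benign misconfiguration: 0.356 × 0.89 × 0.28 = 0.088715
  data exfiltration: 0.132 × 0.92 × 0.68 = 0.082579
  phishing callback: 0.394 × 0.77 × 0.93 = 0.28214
  insider misuse: 0.118 × 0.41 × 0.62 = 0.029996
Normalizing constant Z = 0.088715 + 0.082579 + 0.28214 + 0.029996 = 0.48343.
P(data exfiltration | evidence) = 0.082579 / 0.48343 ≈ 0.171.

0.171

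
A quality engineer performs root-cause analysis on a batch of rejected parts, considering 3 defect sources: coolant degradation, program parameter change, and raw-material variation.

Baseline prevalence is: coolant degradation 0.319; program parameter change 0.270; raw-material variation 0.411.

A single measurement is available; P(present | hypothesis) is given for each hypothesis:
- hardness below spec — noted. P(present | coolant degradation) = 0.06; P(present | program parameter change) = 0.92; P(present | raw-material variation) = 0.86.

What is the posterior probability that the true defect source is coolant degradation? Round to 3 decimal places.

0.031

Multiply each prior by the likelihood of the measurement:
  coolant degradation: 0.319 × 0.06 = 0.01914
  program parameter change: 0.270 × 0.92 = 0.2484
  raw-material variation: 0.411 × 0.86 = 0.35346
Marginal likelihood of the evidence = 0.621.
P(coolant degradation | evidence) = 0.01914 / 0.621 ≈ 0.031.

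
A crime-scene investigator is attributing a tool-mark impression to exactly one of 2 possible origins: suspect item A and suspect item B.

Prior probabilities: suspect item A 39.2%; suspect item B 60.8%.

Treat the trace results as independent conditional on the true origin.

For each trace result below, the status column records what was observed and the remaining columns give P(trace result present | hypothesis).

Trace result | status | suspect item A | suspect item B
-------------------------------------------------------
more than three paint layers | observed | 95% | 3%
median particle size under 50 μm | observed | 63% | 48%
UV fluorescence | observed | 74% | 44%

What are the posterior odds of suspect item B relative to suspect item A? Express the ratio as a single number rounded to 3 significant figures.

Posterior odds equal prior odds times the likelihood ratio; only the two competing hypotheses matter.
  suspect item B: 0.608 × 0.03 × 0.48 × 0.44 = 0.0038523
  suspect item A: 0.392 × 0.95 × 0.63 × 0.74 = 0.17361
Odds(suspect item B : suspect item A) = 0.0038523 / 0.17361 ≈ 0.0222.

0.0222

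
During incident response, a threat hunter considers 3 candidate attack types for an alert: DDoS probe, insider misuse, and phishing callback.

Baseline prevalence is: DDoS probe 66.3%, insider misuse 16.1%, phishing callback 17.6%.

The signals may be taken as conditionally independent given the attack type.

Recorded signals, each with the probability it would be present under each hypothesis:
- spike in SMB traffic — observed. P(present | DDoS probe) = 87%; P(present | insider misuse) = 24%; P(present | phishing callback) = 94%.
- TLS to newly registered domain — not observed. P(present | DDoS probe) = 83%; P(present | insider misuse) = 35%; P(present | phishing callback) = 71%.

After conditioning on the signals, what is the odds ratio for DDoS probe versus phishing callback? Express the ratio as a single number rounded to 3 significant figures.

The normalizing constant cancels in an odds ratio, so compute prior × likelihood for the two hypotheses only (using 1 − P(present | H) for each absent signal):
  DDoS probe: 0.663 × 0.87 × (1 − 0.83) = 0.098058
  phishing callback: 0.176 × 0.94 × (1 − 0.71) = 0.047978
Odds(DDoS probe : phishing callback) = 0.098058 / 0.047978 ≈ 2.04.

2.04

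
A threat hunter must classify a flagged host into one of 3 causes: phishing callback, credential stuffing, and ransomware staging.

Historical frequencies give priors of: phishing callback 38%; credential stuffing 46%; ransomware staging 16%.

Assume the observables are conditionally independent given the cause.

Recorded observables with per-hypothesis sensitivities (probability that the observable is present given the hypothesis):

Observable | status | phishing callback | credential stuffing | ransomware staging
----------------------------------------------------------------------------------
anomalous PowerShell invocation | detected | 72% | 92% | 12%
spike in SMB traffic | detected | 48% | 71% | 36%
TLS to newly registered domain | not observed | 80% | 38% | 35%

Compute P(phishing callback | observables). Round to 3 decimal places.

0.121

By Bayes' rule with conditional independence, the unnormalized weight for each hypothesis is prior × ∏ likelihoods (using 1 − P(present | H) for each absent observable):
  phishing callback: 0.38 × 0.72 × 0.48 × (1 − 0.80) = 0.026266
  credential stuffing: 0.46 × 0.92 × 0.71 × (1 − 0.38) = 0.18629
  ransomware staging: 0.16 × 0.12 × 0.36 × (1 − 0.35) = 0.0044928
The unnormalized weights sum to 0.21705.
P(phishing callback | evidence) = 0.026266 / 0.21705 ≈ 0.121.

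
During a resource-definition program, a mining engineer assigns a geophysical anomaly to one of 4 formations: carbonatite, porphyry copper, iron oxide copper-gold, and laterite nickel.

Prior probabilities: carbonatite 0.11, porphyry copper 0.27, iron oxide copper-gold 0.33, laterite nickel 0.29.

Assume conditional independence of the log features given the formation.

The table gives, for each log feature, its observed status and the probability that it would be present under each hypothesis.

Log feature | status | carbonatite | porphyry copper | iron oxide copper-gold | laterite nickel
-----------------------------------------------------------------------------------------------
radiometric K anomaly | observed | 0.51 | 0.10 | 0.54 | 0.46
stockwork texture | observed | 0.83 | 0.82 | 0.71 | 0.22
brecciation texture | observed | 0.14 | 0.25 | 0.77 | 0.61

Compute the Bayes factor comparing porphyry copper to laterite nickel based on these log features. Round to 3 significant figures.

Take the product of per-log feature likelihoods under each hypothesis, then divide.
  porphyry copper: 0.10 × 0.82 × 0.25 = 0.0205
  laterite nickel: 0.46 × 0.22 × 0.61 = 0.061732
Bayes factor = 0.0205 / 0.061732 ≈ 0.332

0.332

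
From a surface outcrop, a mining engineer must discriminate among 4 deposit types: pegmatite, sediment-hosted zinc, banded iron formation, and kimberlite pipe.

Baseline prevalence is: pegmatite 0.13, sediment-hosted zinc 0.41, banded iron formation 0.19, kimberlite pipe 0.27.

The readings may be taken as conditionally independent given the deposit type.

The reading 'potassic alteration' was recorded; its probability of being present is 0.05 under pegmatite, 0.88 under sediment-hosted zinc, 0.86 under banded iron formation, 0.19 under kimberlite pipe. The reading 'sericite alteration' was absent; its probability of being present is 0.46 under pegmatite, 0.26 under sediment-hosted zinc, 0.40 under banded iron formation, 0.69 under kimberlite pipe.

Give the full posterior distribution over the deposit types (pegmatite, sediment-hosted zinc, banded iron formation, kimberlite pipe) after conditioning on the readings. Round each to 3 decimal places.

For each hypothesis, the unnormalized posterior weight is prior × product of the reading likelihoods (using 1 − P(present | H) for each absent reading):
  pegmatite: 0.13 × 0.05 × (1 − 0.46) = 0.00351
  sediment-hosted zinc: 0.41 × 0.88 × (1 − 0.26) = 0.26699
  banded iron formation: 0.19 × 0.86 × (1 − 0.40) = 0.09804
  kimberlite pipe: 0.27 × 0.19 × (1 − 0.69) = 0.015903
Normalizing constant Z = 0.00351 + 0.26699 + 0.09804 + 0.015903 = 0.38444.
P(pegmatite | evidence) = 0.00351 / 0.38444 ≈ 0.009
P(sediment-hosted zinc | evidence) = 0.26699 / 0.38444 ≈ 0.694
P(banded iron formation | evidence) = 0.09804 / 0.38444 ≈ 0.255
P(kimberlite pipe | evidence) = 0.015903 / 0.38444 ≈ 0.041

0.009, 0.694, 0.255, 0.041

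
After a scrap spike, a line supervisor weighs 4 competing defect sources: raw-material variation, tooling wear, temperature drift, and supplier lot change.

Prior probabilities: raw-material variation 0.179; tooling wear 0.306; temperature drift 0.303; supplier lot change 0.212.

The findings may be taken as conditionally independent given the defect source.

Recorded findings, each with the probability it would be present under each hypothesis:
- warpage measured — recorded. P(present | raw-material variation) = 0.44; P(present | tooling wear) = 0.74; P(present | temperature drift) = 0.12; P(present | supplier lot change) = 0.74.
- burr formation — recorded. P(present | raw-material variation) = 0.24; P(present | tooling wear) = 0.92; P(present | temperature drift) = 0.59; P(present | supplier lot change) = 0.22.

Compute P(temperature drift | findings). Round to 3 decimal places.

0.076

By Bayes' rule with conditional independence, the unnormalized weight for each hypothesis is prior × ∏ likelihoods:
  raw-material variation: 0.179 × 0.44 × 0.24 = 0.018902
  tooling wear: 0.306 × 0.74 × 0.92 = 0.20832
  temperature drift: 0.303 × 0.12 × 0.59 = 0.021452
  supplier lot change: 0.212 × 0.74 × 0.22 = 0.034514
Marginal likelihood of the evidence = 0.28319.
P(temperature drift | evidence) = 0.021452 / 0.28319 ≈ 0.076.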